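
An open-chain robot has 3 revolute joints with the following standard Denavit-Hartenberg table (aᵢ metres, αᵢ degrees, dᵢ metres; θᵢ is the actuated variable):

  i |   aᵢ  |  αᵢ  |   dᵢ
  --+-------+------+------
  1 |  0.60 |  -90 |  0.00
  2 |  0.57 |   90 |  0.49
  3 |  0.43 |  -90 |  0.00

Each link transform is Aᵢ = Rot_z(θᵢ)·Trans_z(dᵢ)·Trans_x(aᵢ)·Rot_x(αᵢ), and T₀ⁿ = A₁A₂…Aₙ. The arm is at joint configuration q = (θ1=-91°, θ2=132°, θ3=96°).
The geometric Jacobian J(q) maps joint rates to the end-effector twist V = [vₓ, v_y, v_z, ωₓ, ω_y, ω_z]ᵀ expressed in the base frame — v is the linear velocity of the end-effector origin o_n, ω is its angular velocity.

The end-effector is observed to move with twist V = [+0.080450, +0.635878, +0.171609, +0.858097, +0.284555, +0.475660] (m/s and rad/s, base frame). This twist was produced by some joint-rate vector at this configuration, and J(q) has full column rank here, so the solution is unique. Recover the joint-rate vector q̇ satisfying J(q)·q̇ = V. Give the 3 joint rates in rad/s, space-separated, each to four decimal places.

0.2060 0.8530 -0.4030

o_n = [0.9132, -0.2646, -0.3902]
J₁: ẑ×o_n = [0.2646, 0.9132, -0.0000], ω = ẑ
J2: z=[0.9998, -0.0175, 0.0000] o=[-0.0105, -0.5999, 0.0000] → [0.0068, 0.3901, 0.3513, 0.9998, -0.0175, 0.0000]
J3: z=[-0.0130, -0.7430, -0.6691] o=[0.4861, -0.2271, -0.4236] → [-0.0499, -0.2853, 0.3178, -0.0130, -0.7430, -0.6691]
q̇ = J⁺·V = [0.2060, 0.8530, -0.4030]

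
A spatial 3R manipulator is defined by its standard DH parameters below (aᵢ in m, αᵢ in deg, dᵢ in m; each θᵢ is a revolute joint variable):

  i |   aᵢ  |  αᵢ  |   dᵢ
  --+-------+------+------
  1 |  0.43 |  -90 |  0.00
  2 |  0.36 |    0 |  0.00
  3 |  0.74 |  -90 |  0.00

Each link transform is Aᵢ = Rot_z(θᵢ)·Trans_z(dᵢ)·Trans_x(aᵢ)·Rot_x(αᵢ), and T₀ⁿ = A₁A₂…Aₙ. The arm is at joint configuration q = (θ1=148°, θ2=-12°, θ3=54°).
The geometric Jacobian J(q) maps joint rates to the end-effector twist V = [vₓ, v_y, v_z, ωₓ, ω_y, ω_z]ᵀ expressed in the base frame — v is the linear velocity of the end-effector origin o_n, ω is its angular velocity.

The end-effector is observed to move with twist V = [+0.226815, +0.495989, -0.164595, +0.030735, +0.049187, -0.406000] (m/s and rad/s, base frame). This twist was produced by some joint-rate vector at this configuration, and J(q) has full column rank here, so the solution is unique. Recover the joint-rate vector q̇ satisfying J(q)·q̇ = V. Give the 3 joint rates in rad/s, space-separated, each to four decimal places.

o_n = [-1.1297, 0.7059, -0.4203]
J₁: ẑ×o_n = [-0.7059, -1.1297, 0.0000], ω = ẑ
J2: z=[-0.5299, -0.8480, 0.0000] o=[-0.3647, 0.2279, 0.0000] → [0.3564, -0.2227, -0.9021, -0.5299, -0.8480, 0.0000]
J3: z=[-0.5299, -0.8480, 0.0000] o=[-0.6633, 0.4145, 0.0748] → [0.4199, -0.2624, -0.5499, -0.5299, -0.8480, 0.0000]
q̇ = J⁺·V = [-0.4060, 0.5580, -0.6160]

-0.4060 0.5580 -0.6160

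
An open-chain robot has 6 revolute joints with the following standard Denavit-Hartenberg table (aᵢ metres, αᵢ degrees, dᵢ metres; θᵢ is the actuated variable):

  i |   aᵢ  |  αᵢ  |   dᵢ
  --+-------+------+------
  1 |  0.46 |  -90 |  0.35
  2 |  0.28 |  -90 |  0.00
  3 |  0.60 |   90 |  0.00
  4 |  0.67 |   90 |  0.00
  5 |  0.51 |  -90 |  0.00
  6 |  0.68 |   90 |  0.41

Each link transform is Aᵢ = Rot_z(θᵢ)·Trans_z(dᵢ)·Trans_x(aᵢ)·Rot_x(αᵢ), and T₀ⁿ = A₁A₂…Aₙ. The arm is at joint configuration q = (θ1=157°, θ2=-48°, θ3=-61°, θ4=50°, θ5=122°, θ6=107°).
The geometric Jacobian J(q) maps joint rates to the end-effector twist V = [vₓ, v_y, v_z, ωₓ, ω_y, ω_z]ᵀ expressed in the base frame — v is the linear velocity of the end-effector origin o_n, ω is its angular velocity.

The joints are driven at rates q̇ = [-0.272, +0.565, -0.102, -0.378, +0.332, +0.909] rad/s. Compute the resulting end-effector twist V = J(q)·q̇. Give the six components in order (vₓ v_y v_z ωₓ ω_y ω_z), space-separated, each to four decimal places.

o_n = [-1.0780, 0.2401, 0.2405]
J₁: ẑ×o_n = [-0.2401, -1.0780, 0.0000], ω = ẑ
J2: z=[-0.3907, -0.9205, 0.0000] o=[-0.4234, 0.1797, 0.3500] → [0.1008, -0.0428, -0.6262, -0.3907, -0.9205, 0.0000]
J3: z=[-0.6841, 0.2904, -0.6691] o=[-0.5959, 0.2529, 0.5581] → [-0.1008, 0.1054, 0.1488, -0.6841, 0.2904, -0.6691]
J4: z=[0.3493, -0.6749, -0.6500] o=[-0.9801, -0.1541, 0.7743] → [0.6164, 0.2501, 0.0716, 0.3493, -0.6749, -0.6500]
J5: z=[-0.0508, -0.7063, 0.7061] o=[-1.6070, -0.2972, 0.5860] → [-0.1354, 0.3559, 0.3463, -0.0508, -0.7063, 0.7061]
J6: z=[0.6084, 0.5388, 0.5827] o=[-1.2031, -0.5314, 0.3808] → [-0.5251, 0.1582, 0.4020, 0.6084, 0.5388, 0.5827]
V = J·q̇ = [-0.6228, 0.4258, 0.0844, 0.2531, -0.0393, 0.8061]

-0.6228 0.4258 0.0844 0.2531 -0.0393 0.8061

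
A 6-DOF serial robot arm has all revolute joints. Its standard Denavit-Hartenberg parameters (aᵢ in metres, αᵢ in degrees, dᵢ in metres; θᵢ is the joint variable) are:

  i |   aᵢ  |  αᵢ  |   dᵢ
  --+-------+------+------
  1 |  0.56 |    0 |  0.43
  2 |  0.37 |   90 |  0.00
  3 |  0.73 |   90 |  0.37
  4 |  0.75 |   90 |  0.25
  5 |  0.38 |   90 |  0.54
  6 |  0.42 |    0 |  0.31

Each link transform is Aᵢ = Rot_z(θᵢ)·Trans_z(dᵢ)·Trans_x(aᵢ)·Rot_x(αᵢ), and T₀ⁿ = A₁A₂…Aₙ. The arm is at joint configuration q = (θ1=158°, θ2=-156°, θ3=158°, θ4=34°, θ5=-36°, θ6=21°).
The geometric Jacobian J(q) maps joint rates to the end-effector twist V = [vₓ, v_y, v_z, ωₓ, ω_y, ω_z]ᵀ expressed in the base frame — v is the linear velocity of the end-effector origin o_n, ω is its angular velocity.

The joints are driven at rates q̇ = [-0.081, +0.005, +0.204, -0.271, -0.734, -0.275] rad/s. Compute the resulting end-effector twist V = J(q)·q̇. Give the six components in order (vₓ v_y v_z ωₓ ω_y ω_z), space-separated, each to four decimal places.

o_n = [-2.2537, -0.3154, 0.7969]
J₁: ẑ×o_n = [0.3154, -2.2537, 0.0000], ω = ẑ
J2: z=[0.0000, 0.0000, 1.0000] o=[-0.5192, 0.2098, 0.4300] → [0.5252, -1.7345, 0.0000, 0.0000, 0.0000, 1.0000]
J3: z=[0.0349, -0.9994, 0.0000] o=[-0.1494, 0.2227, 0.4300] → [-0.3667, -0.0128, -2.1218, 0.0349, -0.9994, 0.0000]
J4: z=[0.3744, 0.0131, 0.9272] o=[-0.8130, -0.1707, 0.7035] → [0.1354, -1.3708, -0.0353, 0.3744, 0.0131, 0.9272]
J5: z=[-0.5471, 0.8104, 0.2095] o=[-1.2809, -0.6067, 1.1682] → [-0.3619, -0.4069, 0.6290, -0.5471, 0.8104, 0.2095]
J6: z=[0.1372, 0.3337, -0.9327] o=[-1.8901, -0.3520, 1.1697] → [-0.0902, 0.3902, 0.1263, 0.1372, 0.3337, -0.9327]
V = J·q̇ = [0.1560, 0.7341, -0.9197, 0.2695, -0.8940, -0.2245]

0.1560 0.7341 -0.9197 0.2695 -0.8940 -0.2245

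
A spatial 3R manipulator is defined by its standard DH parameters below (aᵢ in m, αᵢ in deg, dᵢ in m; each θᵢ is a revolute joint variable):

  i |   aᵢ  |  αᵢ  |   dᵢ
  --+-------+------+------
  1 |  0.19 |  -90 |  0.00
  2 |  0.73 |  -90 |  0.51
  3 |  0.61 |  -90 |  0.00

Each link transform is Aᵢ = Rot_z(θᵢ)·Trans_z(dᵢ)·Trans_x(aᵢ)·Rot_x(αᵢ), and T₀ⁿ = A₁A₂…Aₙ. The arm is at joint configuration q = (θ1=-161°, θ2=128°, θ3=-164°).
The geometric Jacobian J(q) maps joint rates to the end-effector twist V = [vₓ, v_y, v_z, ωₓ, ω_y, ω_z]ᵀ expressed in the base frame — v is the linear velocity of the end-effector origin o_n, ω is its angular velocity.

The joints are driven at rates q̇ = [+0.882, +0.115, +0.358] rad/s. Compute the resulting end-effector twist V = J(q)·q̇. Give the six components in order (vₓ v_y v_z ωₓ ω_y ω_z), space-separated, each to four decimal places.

o_n = [0.1247, -0.6743, -0.1132]
J₁: ẑ×o_n = [0.6743, 0.1247, -0.0000], ω = ẑ
J2: z=[0.3256, -0.9455, 0.0000] o=[-0.1796, -0.0619, 0.0000] → [0.1070, 0.0368, 0.0884, 0.3256, -0.9455, 0.0000]
J3: z=[0.7451, 0.2566, 0.6157] o=[0.4113, -0.3978, -0.5752] → [0.2888, -0.5207, -0.1325, 0.7451, 0.2566, 0.6157]
V = J·q̇ = [0.7104, -0.0722, -0.0373, 0.3042, -0.0169, 1.1024]

0.7104 -0.0722 -0.0373 0.3042 -0.0169 1.1024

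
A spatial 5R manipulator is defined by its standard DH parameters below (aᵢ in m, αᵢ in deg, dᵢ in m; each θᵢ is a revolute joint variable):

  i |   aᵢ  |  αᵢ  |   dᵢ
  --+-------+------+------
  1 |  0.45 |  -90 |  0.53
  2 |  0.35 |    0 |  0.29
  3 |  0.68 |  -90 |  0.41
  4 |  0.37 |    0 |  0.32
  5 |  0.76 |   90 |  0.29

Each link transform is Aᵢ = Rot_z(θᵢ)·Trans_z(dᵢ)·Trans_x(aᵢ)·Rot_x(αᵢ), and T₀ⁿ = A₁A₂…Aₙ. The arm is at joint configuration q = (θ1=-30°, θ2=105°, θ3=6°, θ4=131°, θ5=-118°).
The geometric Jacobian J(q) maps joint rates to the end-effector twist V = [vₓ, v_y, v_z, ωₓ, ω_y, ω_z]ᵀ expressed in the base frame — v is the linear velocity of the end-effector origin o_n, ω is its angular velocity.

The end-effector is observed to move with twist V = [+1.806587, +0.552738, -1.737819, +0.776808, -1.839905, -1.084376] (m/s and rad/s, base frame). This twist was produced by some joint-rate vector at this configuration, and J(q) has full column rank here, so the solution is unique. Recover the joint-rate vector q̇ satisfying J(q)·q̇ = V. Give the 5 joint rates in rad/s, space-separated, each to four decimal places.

o_n = [-0.4226, 0.5324, -0.6890]
J₁: ẑ×o_n = [-0.5324, -0.4226, 0.0000], ω = ẑ
J2: z=[0.5000, 0.8660, 0.0000] o=[0.3897, -0.2250, 0.5300] → [-1.0557, 0.6095, 1.0821, 0.5000, 0.8660, 0.0000]
J3: z=[0.5000, 0.8660, 0.0000] o=[0.4563, 0.0714, 0.1919] → [-0.7629, 0.4405, 0.9916, 0.5000, 0.8660, 0.0000]
J4: z=[-0.8085, 0.4668, 0.3584] o=[0.4502, 0.5484, -0.4429] → [-0.1092, -0.5118, 0.4203, -0.8085, 0.4668, 0.3584]
J5: z=[-0.8085, 0.4668, 0.3584] o=[0.1272, 0.4124, -0.1016] → [-0.3172, -0.6719, 0.1596, -0.8085, 0.4668, 0.3584]
q̇ = J⁺·V = [-0.4730, -0.8500, -0.3550, -0.7430, -0.9630]

-0.4730 -0.8500 -0.3550 -0.7430 -0.9630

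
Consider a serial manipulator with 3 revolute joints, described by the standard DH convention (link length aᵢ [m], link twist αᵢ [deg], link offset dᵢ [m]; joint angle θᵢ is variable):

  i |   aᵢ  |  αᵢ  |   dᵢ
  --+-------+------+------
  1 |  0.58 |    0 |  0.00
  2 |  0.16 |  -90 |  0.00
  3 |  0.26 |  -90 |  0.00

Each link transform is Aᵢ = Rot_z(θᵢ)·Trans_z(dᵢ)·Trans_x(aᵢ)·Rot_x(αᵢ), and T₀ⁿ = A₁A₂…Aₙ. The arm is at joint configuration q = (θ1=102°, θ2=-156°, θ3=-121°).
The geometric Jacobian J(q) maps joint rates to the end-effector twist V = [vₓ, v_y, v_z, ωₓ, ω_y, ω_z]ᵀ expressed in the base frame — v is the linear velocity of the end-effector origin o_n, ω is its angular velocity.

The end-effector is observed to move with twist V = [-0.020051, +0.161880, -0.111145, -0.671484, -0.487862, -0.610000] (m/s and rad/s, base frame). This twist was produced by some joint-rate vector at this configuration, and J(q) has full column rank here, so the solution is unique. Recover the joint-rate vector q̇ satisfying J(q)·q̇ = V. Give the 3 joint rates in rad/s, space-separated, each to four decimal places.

-0.1790 -0.4310 -0.8300

o_n = [-0.1053, 0.5462, 0.2229]
J₁: ẑ×o_n = [-0.5462, -0.1053, 0.0000], ω = ẑ
J2: z=[0.0000, 0.0000, 1.0000] o=[-0.1206, 0.5673, 0.0000] → [0.0211, 0.0153, -0.0000, 0.0000, 0.0000, 1.0000]
J3: z=[0.8090, 0.5878, 0.0000] o=[-0.0265, 0.4379, 0.0000] → [0.1310, -0.1803, 0.1339, 0.8090, 0.5878, 0.0000]
q̇ = J⁺·V = [-0.1790, -0.4310, -0.8300]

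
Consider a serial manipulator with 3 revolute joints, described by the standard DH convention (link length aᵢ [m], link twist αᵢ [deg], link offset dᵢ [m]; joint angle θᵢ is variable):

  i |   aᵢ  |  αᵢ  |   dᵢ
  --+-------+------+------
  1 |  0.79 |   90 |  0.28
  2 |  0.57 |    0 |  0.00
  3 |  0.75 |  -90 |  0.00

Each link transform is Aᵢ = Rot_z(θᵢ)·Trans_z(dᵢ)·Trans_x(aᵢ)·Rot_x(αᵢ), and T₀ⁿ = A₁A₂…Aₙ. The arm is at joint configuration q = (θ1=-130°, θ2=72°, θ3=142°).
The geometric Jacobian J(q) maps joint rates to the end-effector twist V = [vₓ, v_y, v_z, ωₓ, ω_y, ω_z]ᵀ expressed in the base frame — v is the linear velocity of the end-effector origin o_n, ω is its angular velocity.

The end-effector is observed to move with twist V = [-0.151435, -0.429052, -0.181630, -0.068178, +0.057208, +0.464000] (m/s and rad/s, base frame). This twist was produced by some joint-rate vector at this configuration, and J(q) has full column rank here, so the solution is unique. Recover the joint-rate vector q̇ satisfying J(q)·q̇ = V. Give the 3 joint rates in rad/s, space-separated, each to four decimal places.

0.4640 -0.7170 0.8060

o_n = [-0.2214, -0.2638, 0.4027]
J₁: ẑ×o_n = [0.2638, -0.2214, 0.0000], ω = ẑ
J2: z=[-0.7660, 0.6428, 0.0000] o=[-0.5078, -0.6052, 0.2800] → [0.0789, 0.0940, -0.4456, -0.7660, 0.6428, 0.0000]
J3: z=[-0.7660, 0.6428, 0.0000] o=[-0.6210, -0.7401, 0.8221] → [-0.2696, -0.3213, -0.6218, -0.7660, 0.6428, 0.0000]
q̇ = J⁺·V = [0.4640, -0.7170, 0.8060]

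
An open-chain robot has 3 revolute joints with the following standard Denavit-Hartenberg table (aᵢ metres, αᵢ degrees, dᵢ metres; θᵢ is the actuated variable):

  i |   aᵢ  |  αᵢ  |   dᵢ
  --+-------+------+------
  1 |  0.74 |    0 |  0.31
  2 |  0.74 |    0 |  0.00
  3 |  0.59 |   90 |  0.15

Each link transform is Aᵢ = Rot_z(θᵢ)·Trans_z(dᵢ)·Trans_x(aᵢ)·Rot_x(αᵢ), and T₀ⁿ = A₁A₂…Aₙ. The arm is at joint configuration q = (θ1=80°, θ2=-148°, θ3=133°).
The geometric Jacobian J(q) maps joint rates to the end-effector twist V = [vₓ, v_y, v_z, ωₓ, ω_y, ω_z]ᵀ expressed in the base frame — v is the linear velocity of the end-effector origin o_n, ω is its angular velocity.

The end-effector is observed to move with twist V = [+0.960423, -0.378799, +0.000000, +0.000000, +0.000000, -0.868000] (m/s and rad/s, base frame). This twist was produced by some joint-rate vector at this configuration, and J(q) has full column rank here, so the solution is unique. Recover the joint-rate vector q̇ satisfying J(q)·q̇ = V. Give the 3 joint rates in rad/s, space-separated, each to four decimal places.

o_n = [0.6551, 0.5774, 0.4600]
J₁: ẑ×o_n = [-0.5774, 0.6551, 0.0000], ω = ẑ
J2: z=[0.0000, 0.0000, 1.0000] o=[0.1285, 0.7288, 0.3100] → [0.1514, 0.5266, -0.0000, 0.0000, 0.0000, 1.0000]
J3: z=[0.0000, 0.0000, 1.0000] o=[0.4057, 0.0426, 0.3100] → [-0.5347, 0.2493, 0.0000, 0.0000, 0.0000, 1.0000]
q̇ = J⁺·V = [-0.8580, 0.6700, -0.6800]

-0.8580 0.6700 -0.6800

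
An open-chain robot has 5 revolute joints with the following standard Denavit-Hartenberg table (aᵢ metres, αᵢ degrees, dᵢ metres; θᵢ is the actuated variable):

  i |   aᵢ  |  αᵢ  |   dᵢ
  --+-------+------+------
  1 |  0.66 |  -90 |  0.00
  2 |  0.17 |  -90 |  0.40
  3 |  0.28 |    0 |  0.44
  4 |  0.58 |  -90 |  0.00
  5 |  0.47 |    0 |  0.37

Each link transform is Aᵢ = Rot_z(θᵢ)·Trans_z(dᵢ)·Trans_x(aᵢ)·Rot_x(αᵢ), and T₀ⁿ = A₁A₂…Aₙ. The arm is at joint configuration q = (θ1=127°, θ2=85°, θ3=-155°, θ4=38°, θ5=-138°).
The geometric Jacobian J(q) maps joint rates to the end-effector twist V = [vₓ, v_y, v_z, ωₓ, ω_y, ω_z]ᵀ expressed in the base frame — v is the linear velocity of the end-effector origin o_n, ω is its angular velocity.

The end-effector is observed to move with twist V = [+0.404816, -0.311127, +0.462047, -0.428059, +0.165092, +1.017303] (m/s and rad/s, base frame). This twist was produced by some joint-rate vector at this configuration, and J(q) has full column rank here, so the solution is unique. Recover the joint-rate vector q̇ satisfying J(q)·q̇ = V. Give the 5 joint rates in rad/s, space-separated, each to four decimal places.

o_n = [-0.6646, -0.6001, -0.2064]
J₁: ẑ×o_n = [0.6001, -0.6646, 0.0000], ω = ẑ
J2: z=[-0.7986, -0.6018, 0.0000] o=[-0.3972, 0.5271, 0.0000] → [0.1242, -0.1648, 0.7393, -0.7986, -0.6018, 0.0000]
J3: z=[0.5995, -0.7956, -0.0872] o=[-0.7256, 0.2982, -0.1694] → [-0.0488, 0.0169, -0.4900, 0.5995, -0.7956, -0.0872]
J4: z=[0.5995, -0.7956, -0.0872] o=[-0.5430, -0.1407, 0.0451] → [0.1600, 0.1614, -0.3721, 0.5995, -0.7956, -0.0872]
J5: z=[-0.4093, -0.2112, -0.8876] o=[-0.9419, -0.4701, 0.3074] → [-0.0069, -0.4565, 0.1118, -0.4093, -0.2112, -0.8876]
q̇ = J⁺·V = [0.6040, 0.4350, -0.2550, -0.1690, -0.4240]

0.6040 0.4350 -0.2550 -0.1690 -0.4240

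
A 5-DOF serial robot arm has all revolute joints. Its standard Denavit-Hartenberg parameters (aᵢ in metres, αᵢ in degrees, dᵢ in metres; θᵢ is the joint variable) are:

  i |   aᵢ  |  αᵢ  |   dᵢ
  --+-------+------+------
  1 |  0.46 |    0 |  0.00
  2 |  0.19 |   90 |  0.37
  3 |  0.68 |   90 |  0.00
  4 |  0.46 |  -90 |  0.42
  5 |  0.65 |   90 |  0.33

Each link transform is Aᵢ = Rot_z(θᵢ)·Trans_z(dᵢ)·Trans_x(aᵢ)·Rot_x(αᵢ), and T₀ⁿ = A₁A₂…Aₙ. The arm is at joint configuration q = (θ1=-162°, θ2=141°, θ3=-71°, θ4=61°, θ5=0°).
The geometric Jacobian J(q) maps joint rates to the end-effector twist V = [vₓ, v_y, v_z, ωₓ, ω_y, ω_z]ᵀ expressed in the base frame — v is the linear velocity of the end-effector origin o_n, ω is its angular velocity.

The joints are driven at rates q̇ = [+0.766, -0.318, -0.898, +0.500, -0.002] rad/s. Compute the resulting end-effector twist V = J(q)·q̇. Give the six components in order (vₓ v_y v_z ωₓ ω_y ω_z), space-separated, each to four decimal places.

o_n = [-0.7536, -1.2321, -0.6456]
J₁: ẑ×o_n = [1.2321, -0.7536, 0.0000], ω = ẑ
J2: z=[0.0000, 0.0000, 1.0000] o=[-0.4375, -0.1421, 0.0000] → [1.0899, -0.3161, 0.0000, 0.0000, 0.0000, 1.0000]
J3: z=[-0.3584, -0.9336, 0.0000] o=[-0.2601, -0.2102, 0.3700] → [0.9482, -0.3640, -0.0945, -0.3584, -0.9336, 0.0000]
J4: z=[-0.8827, 0.3388, -0.3256] o=[-0.0534, -0.2896, -0.2730] → [-0.4331, -0.1010, 1.0692, -0.8827, 0.3388, -0.3256]
J5: z=[-0.4396, -0.3506, 0.8270] o=[-0.5006, -0.5489, -0.6206] → [0.5738, -0.2202, 0.2116, -0.4396, -0.3506, 0.8270]
V = J·q̇ = [-0.4720, -0.1999, 0.6190, -0.1187, 1.0085, 0.2836]

-0.4720 -0.1999 0.6190 -0.1187 1.0085 0.2836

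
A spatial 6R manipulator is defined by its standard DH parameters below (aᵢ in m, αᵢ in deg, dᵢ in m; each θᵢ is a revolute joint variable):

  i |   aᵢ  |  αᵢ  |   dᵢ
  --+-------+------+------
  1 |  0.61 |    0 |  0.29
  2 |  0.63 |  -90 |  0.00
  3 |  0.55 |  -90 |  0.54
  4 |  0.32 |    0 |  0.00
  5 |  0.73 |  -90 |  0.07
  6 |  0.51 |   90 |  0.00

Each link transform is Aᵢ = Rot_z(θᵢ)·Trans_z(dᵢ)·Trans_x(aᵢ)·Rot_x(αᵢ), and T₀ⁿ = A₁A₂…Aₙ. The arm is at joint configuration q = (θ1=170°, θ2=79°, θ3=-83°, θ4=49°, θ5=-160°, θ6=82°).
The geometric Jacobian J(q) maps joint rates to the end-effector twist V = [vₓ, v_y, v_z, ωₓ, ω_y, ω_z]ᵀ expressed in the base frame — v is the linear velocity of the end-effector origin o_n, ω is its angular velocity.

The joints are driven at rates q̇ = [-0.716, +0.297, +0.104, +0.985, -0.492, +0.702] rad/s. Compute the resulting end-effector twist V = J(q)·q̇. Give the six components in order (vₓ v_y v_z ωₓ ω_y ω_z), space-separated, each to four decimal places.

-0.5643 0.1674 0.3009 0.1280 -0.6588 0.1714

o_n = [0.2844, -0.5079, 0.8124]
J₁: ẑ×o_n = [0.5079, 0.2844, -0.0000], ω = ẑ
J2: z=[0.0000, 0.0000, 1.0000] o=[-0.6007, 0.1059, 0.2900] → [0.6138, 0.8851, -0.0000, 0.0000, 0.0000, 1.0000]
J3: z=[0.9336, -0.3584, 0.0000] o=[-0.8265, -0.4822, 0.2900] → [-0.1872, -0.4877, 0.3742, 0.9336, -0.3584, 0.0000]
J4: z=[-0.3557, -0.9266, -0.1219] o=[-0.3464, -0.7383, 0.8359] → [0.0499, -0.0852, 0.5025, -0.3557, -0.9266, -0.1219]
J5: z=[-0.3557, -0.9266, -0.1219] o=[-0.5810, -0.6757, 1.0443] → [0.2353, -0.1879, 0.7422, -0.3557, -0.9266, -0.1219]
J6: z=[0.2938, -0.2346, 0.9266] o=[0.0417, -0.9550, 0.7761] → [-0.4228, 0.2141, 0.1883, 0.2938, -0.2346, 0.9266]
V = J·q̇ = [-0.5643, 0.1674, 0.3009, 0.1280, -0.6588, 0.1714]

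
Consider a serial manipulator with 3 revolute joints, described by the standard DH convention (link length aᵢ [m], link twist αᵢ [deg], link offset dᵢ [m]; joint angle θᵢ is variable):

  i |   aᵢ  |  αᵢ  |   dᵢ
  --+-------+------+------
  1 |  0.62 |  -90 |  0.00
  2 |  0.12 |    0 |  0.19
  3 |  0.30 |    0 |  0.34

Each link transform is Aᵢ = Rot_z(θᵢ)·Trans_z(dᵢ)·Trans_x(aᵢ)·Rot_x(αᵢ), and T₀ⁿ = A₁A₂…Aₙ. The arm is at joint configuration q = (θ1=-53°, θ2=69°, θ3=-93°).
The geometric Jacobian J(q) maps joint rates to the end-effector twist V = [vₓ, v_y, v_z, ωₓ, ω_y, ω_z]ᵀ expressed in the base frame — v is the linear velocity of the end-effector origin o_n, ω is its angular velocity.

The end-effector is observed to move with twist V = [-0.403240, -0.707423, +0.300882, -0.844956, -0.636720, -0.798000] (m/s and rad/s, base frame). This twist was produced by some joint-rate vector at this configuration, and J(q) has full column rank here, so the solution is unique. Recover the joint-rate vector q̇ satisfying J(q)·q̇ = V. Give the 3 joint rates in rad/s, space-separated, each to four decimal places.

o_n = [0.9872, -0.4294, 0.0100]
J₁: ẑ×o_n = [0.4294, 0.9872, -0.0000], ω = ẑ
J2: z=[0.7986, 0.6018, 0.0000] o=[0.3731, -0.4952, 0.0000] → [0.0060, -0.0080, -0.3171, 0.7986, 0.6018, 0.0000]
J3: z=[0.7986, 0.6018, 0.0000] o=[0.5507, -0.4152, -0.1120] → [0.0734, -0.0975, -0.2741, 0.7986, 0.6018, 0.0000]
q̇ = J⁺·V = [-0.7980, -0.2540, -0.8040]

-0.7980 -0.2540 -0.8040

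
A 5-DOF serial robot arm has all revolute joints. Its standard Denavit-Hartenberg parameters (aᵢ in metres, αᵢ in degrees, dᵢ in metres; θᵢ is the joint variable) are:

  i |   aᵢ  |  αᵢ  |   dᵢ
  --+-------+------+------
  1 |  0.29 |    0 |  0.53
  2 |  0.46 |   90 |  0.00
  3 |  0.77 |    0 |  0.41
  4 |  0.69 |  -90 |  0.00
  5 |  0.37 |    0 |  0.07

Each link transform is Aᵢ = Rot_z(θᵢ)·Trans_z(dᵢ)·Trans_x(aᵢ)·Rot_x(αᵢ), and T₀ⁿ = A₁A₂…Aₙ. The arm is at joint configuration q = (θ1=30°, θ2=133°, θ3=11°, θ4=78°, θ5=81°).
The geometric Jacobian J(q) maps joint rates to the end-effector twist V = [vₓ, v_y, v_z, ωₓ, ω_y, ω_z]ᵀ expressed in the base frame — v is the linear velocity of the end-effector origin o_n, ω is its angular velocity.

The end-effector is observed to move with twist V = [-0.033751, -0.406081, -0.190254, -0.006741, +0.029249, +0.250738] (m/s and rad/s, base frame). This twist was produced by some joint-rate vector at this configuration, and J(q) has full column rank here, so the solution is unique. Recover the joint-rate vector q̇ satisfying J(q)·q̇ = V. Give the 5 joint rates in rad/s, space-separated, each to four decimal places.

-0.5470 0.7980 -0.2570 0.2830 -0.0150

o_n = [-0.8441, 0.5264, 1.4259]
J₁: ẑ×o_n = [-0.5264, -0.8441, 0.0000], ω = ẑ
J2: z=[0.0000, 0.0000, 1.0000] o=[0.2511, 0.1450, 0.5300] → [-0.3814, -1.0953, 0.0000, 0.0000, 0.0000, 1.0000]
J3: z=[0.2924, 0.9563, 0.0000] o=[-0.1888, 0.2795, 0.5300] → [0.8568, -0.2619, 0.6989, 0.2924, 0.9563, 0.0000]
J4: z=[0.2924, 0.9563, 0.0000] o=[-0.7917, 0.8926, 0.6769] → [0.7163, -0.2190, -0.0569, 0.2924, 0.9563, 0.0000]
J5: z=[0.9562, -0.2923, 0.0175] o=[-0.8032, 0.8961, 1.3668] → [-0.0108, -0.0572, -0.3654, 0.9562, -0.2923, 0.0175]
q̇ = J⁺·V = [-0.5470, 0.7980, -0.2570, 0.2830, -0.0150]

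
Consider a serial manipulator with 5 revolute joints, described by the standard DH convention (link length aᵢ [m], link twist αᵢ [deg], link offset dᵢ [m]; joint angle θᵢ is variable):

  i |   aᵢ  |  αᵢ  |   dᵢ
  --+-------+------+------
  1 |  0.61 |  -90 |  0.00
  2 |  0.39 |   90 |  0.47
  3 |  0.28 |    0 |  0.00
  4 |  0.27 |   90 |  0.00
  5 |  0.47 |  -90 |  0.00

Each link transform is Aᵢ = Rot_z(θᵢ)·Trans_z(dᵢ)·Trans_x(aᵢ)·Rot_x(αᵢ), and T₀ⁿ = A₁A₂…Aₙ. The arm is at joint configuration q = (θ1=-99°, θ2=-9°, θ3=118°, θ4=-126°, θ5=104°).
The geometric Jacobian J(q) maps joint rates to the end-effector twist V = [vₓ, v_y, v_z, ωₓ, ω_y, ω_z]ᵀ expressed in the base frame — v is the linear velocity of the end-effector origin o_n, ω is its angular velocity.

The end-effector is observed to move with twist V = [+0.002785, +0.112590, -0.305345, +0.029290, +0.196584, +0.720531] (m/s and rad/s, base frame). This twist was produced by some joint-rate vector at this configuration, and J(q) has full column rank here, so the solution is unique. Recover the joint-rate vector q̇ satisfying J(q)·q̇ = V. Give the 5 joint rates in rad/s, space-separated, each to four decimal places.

-0.0610 0.5250 0.8760 -0.0730 0.5320

o_n = [0.5388, -1.0440, 0.5151]
J₁: ẑ×o_n = [1.0440, 0.5388, -0.0000], ω = ẑ
J2: z=[0.9877, -0.1564, 0.0000] o=[-0.0954, -0.6025, 0.0000] → [-0.0806, -0.5087, -0.3369, 0.9877, -0.1564, 0.0000]
J3: z=[0.0245, 0.1545, 0.9877] o=[0.3085, -1.0565, 0.0610] → [0.0579, 0.2163, -0.0353, 0.0245, 0.1545, 0.9877]
J4: z=[0.0245, 0.1545, 0.9877] o=[0.5730, -0.9669, 0.0404] → [0.1495, -0.0454, 0.0034, 0.0245, 0.1545, 0.9877]
J5: z=[-0.9566, 0.2907, -0.0218] o=[0.4946, -1.2219, 0.0823] → [0.1297, 0.4131, -0.1829, -0.9566, 0.2907, -0.0218]
q̇ = J⁺·V = [-0.0610, 0.5250, 0.8760, -0.0730, 0.5320]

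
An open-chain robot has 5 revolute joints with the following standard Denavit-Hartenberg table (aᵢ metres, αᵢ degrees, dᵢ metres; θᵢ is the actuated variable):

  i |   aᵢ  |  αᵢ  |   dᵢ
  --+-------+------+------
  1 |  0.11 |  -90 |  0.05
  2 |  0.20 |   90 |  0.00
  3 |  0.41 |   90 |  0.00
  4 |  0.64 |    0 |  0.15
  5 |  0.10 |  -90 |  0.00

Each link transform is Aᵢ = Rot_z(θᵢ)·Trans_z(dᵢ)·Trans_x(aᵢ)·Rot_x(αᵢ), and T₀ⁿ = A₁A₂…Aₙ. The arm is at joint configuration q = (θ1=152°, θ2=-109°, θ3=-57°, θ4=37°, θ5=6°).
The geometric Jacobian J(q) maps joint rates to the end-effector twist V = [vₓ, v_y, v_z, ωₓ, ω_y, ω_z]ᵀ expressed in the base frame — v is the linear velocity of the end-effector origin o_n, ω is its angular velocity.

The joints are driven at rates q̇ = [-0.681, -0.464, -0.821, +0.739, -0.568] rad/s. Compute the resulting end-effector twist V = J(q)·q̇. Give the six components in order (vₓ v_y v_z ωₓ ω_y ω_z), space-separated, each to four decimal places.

o_n = [0.8882, 0.5647, 0.4846]
J₁: ẑ×o_n = [-0.5647, 0.8882, 0.0000], ω = ẑ
J2: z=[-0.4695, -0.8829, 0.0000] o=[-0.0971, 0.0516, 0.0500] → [-0.3837, 0.2040, 0.6291, -0.4695, -0.8829, 0.0000]
J3: z=[0.8348, -0.4439, -0.3256] o=[-0.0396, 0.0211, 0.2391] → [0.0680, -0.5070, 0.8657, 0.8348, -0.4439, -0.3256]
J4: z=[0.0146, 0.6091, -0.7930] o=[0.1860, 0.2905, 0.4502] → [0.2383, -0.5573, -0.4237, 0.0146, 0.6091, -0.7930]
J5: z=[0.0146, 0.6091, -0.7930] o=[0.7910, 0.5469, 0.4691] → [0.0235, -0.0773, -0.0589, 0.0146, 0.6091, -0.7930]
V = J·q̇ = [0.6695, -0.6512, -1.2823, -0.4651, 0.8783, -0.5493]

0.6695 -0.6512 -1.2823 -0.4651 0.8783 -0.5493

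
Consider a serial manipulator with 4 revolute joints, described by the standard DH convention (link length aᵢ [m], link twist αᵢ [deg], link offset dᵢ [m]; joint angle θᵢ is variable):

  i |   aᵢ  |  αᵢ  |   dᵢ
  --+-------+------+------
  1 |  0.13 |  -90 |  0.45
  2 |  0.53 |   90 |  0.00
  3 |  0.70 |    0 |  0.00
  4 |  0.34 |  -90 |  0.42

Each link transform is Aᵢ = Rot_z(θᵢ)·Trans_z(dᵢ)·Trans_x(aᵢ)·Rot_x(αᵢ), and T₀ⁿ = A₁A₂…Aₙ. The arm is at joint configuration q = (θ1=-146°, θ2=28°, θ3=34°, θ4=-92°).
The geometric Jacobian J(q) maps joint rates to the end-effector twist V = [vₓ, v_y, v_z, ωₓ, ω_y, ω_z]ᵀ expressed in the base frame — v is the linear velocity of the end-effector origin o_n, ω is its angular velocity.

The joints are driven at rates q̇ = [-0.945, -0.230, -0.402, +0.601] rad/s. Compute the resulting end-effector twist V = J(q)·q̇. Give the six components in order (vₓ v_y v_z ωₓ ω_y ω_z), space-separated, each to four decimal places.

-1.1682 1.1220 0.2066 -0.2061 0.1384 -0.7693

o_n = [-1.1582, -0.9056, 0.2150]
J₁: ẑ×o_n = [0.9056, -1.1582, 0.0000], ω = ẑ
J2: z=[0.5592, -0.8290, 0.0000] o=[-0.1078, -0.0727, 0.4500] → [0.1948, 0.1314, -1.3366, 0.5592, -0.8290, 0.0000]
J3: z=[-0.3892, -0.2625, 0.8829] o=[-0.4957, -0.3344, 0.2012] → [0.5007, -0.5796, 0.0484, -0.3892, -0.2625, 0.8829]
J4: z=[-0.3892, -0.2625, 0.8829] o=[-0.7016, -0.9454, -0.0713] → [-0.1103, -0.2917, -0.1354, -0.3892, -0.2625, 0.8829]
V = J·q̇ = [-1.1682, 1.1220, 0.2066, -0.2061, 0.1384, -0.7693]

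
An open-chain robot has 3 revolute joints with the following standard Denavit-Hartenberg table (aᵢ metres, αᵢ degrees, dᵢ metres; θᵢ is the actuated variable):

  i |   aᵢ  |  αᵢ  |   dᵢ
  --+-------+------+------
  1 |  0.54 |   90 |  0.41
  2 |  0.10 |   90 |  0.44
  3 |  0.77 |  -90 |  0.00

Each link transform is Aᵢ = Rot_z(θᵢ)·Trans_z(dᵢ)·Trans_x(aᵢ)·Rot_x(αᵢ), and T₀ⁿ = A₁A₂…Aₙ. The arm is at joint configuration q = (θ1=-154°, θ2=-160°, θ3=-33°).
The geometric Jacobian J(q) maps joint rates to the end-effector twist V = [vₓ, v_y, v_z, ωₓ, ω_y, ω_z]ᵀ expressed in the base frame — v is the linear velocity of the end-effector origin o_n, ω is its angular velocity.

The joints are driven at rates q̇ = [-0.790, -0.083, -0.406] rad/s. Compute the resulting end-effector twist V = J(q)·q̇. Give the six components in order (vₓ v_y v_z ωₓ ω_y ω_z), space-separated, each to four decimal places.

0.0605 -0.4035 0.1164 -0.0884 -0.1355 -1.1715

o_n = [0.1355, 0.0890, 0.1549]
J₁: ẑ×o_n = [-0.0890, 0.1355, 0.0000], ω = ẑ
J2: z=[-0.4384, 0.8988, 0.0000] o=[-0.4853, -0.2367, 0.4100] → [-0.2293, -0.1118, -0.7008, -0.4384, 0.8988, 0.0000]
J3: z=[0.3074, 0.1499, 0.9397] o=[-0.5938, 0.1999, 0.3758] → [0.0711, 0.7532, -0.1434, 0.3074, 0.1499, 0.9397]
V = J·q̇ = [0.0605, -0.4035, 0.1164, -0.0884, -0.1355, -1.1715]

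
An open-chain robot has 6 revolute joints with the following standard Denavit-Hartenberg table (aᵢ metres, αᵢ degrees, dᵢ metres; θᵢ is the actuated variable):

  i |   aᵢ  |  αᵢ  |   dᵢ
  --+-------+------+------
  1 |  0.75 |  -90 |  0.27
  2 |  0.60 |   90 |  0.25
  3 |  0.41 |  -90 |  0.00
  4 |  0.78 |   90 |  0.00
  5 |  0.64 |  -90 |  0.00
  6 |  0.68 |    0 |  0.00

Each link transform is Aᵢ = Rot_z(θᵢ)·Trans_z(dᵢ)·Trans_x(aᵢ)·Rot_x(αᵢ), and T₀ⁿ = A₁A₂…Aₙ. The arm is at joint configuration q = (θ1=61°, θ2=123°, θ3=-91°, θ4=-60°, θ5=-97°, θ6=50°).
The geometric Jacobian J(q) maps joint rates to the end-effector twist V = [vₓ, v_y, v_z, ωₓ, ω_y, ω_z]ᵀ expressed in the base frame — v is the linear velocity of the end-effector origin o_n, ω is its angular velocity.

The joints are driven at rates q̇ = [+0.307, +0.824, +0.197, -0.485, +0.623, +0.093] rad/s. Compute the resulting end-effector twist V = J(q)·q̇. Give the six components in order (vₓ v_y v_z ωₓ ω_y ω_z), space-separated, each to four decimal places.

o_n = [1.4171, 0.6658, 0.5165]
J₁: ẑ×o_n = [-0.6658, 1.4171, 0.0000], ω = ẑ
J2: z=[-0.8746, 0.4848, 0.0000] o=[0.3636, 0.6560, 0.2700] → [0.1195, 0.2156, -0.5194, -0.8746, 0.4848, 0.0000]
J3: z=[0.4066, 0.7335, -0.5446] o=[-0.0135, 0.4914, -0.2332] → [0.6449, -1.0840, -0.9784, 0.4066, 0.7335, -0.5446]
J4: z=[-0.2487, -0.4847, -0.8385] o=[0.3470, 0.2960, -0.2272] → [-0.0504, -0.7124, 0.4268, -0.2487, -0.4847, -0.8385]
J5: z=[-0.5580, 0.7794, -0.2850] o=[0.9645, 0.6057, -0.5894] → [0.8790, 0.4881, -0.3864, -0.5580, 0.7794, -0.2850]
J6: z=[0.8161, 0.4531, -0.3587] o=[1.0607, 0.8827, -0.0205] → [0.1656, -0.5661, -0.3385, 0.8161, 0.4531, -0.3587]
V = J·q̇ = [0.6085, 0.9961, -1.0999, -0.7917, 1.3068, 0.3955]

0.6085 0.9961 -1.0999 -0.7917 1.3068 0.3955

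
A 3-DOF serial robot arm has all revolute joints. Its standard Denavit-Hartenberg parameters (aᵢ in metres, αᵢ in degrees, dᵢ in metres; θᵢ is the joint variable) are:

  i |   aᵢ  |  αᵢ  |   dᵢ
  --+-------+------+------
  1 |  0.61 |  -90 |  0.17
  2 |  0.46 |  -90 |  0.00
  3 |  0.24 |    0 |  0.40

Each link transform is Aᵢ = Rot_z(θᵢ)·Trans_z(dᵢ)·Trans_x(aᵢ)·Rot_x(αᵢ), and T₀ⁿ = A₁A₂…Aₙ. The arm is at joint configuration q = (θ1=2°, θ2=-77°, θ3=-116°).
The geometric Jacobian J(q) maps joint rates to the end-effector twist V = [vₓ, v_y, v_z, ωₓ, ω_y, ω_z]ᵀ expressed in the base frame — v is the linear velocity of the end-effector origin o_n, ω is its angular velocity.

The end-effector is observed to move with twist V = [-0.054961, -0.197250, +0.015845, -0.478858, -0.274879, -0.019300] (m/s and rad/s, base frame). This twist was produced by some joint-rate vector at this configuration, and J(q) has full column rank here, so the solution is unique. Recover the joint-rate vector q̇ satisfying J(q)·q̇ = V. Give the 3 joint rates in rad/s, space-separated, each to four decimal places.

-0.1320 -0.2580 -0.5010

o_n = [1.0714, 0.2533, 0.4257]
J₁: ẑ×o_n = [-0.2533, 1.0714, 0.0000], ω = ẑ
J2: z=[-0.0349, 0.9994, 0.0000] o=[0.6096, 0.0213, 0.1700] → [0.2556, 0.0089, -0.4696, -0.0349, 0.9994, 0.0000]
J3: z=[0.9738, 0.0340, -0.2250] o=[0.7130, 0.0249, 0.6182] → [0.0448, 0.1068, 0.2102, 0.9738, 0.0340, -0.2250]
q̇ = J⁺·V = [-0.1320, -0.2580, -0.5010]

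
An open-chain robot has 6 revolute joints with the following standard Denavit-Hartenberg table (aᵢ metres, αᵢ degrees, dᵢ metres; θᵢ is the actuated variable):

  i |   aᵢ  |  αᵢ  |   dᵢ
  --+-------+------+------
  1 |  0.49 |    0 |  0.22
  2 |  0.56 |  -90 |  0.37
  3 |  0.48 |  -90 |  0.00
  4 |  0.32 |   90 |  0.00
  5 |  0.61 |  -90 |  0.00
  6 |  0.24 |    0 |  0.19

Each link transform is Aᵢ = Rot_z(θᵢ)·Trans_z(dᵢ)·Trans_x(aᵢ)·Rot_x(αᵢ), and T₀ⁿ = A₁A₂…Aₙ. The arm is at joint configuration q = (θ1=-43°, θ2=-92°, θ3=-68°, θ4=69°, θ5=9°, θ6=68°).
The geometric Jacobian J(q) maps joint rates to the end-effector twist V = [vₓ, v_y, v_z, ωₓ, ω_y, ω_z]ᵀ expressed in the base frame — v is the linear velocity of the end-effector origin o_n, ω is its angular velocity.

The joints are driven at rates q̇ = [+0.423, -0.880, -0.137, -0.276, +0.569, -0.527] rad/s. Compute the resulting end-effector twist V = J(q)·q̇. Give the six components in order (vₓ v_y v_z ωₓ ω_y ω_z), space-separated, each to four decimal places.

-0.1001 0.4507 0.2001 0.3666 0.3808 0.3613

o_n = [-1.1021, -0.3859, 1.0573]
J₁: ẑ×o_n = [0.3859, -1.1021, 0.0000], ω = ẑ
J2: z=[0.0000, 0.0000, 1.0000] o=[0.3584, -0.3342, 0.2200] → [0.0517, -1.4605, 0.0000, 0.0000, 0.0000, 1.0000]
J3: z=[0.7071, -0.7071, 0.0000] o=[-0.0376, -0.7302, 0.5900] → [-0.3304, -0.3304, -0.5093, 0.7071, -0.7071, 0.0000]
J4: z=[-0.6556, -0.6556, -0.3746] o=[-0.1648, -0.8573, 1.0350] → [0.1620, 0.3657, -0.9236, -0.6556, -0.6556, -0.3746]
J5: z=[0.0061, -0.5007, 0.8656] o=[-0.4064, -0.6764, 1.1414] → [-0.2094, -0.6017, -0.3466, 0.0061, -0.5007, 0.8656]
J6: z=[-0.5294, -0.7360, -0.4220] o=[-0.9239, -0.3985, 1.3058] → [0.1882, -0.0564, -0.1378, -0.5294, -0.7360, -0.4220]
V = J·q̇ = [-0.1001, 0.4507, 0.2001, 0.3666, 0.3808, 0.3613]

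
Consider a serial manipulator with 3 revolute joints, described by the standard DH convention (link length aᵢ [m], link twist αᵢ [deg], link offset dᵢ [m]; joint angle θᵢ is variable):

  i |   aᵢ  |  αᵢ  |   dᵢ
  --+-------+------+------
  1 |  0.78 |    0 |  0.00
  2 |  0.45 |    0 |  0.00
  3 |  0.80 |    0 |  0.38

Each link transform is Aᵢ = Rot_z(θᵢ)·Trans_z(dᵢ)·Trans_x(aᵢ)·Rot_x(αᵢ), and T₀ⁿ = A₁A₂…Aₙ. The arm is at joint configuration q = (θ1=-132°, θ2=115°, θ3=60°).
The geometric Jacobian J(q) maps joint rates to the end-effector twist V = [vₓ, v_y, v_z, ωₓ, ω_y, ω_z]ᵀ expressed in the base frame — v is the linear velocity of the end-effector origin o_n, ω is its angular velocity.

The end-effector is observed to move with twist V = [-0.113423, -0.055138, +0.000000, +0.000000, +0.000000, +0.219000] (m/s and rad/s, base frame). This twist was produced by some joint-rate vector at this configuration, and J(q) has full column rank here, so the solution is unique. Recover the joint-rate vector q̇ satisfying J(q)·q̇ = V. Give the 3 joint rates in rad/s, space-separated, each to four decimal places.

0.0840 -0.4080 0.5430

o_n = [0.4935, -0.1656, 0.3800]
J₁: ẑ×o_n = [0.1656, 0.4935, -0.0000], ω = ẑ
J2: z=[0.0000, 0.0000, 1.0000] o=[-0.5219, -0.5797, 0.0000] → [-0.4140, 1.0154, 0.0000, 0.0000, 0.0000, 1.0000]
J3: z=[0.0000, 0.0000, 1.0000] o=[-0.0916, -0.7112, 0.0000] → [-0.5456, 0.5851, 0.0000, 0.0000, 0.0000, 1.0000]
q̇ = J⁺·V = [0.0840, -0.4080, 0.5430]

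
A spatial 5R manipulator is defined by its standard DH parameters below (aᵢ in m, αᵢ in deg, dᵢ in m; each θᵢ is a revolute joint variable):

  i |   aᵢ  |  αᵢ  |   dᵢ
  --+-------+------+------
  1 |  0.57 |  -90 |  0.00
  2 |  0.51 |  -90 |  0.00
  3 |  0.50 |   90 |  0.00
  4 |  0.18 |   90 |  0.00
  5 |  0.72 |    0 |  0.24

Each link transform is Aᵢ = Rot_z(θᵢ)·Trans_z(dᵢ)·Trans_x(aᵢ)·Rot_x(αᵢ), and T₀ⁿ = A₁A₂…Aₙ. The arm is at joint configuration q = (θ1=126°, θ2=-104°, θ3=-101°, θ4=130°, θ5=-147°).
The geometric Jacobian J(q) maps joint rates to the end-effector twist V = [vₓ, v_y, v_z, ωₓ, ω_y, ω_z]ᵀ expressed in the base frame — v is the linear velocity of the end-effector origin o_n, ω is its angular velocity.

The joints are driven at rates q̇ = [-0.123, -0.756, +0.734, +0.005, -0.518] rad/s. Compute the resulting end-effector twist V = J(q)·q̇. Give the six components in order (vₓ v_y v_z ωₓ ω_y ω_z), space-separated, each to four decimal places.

o_n = [-0.9565, -0.4078, 0.6501]
J₁: ẑ×o_n = [0.4078, -0.9565, 0.0000], ω = ẑ
J2: z=[-0.8090, -0.5878, 0.0000] o=[-0.3350, 0.4611, 0.0000] → [-0.3821, 0.5259, 0.3377, -0.8090, -0.5878, 0.0000]
J3: z=[-0.5703, 0.7850, 0.2419] o=[-0.2625, 0.3613, 0.4949] → [0.3079, -0.0794, 0.9834, -0.5703, 0.7850, 0.2419]
J4: z=[0.0148, 0.3043, -0.9525] o=[-0.6732, 0.0915, 0.4023] → [-0.4002, 0.2662, 0.0788, 0.0148, 0.3043, -0.9525]
J5: z=[-0.9957, 0.0912, 0.0137] o=[-0.6568, 0.2622, 0.4571] → [0.0268, 0.1881, 0.6945, -0.9957, 0.0912, 0.0137]
V = J·q̇ = [0.4489, -0.4343, 0.1072, 0.7089, 0.9748, 0.0427]

0.4489 -0.4343 0.1072 0.7089 0.9748 0.0427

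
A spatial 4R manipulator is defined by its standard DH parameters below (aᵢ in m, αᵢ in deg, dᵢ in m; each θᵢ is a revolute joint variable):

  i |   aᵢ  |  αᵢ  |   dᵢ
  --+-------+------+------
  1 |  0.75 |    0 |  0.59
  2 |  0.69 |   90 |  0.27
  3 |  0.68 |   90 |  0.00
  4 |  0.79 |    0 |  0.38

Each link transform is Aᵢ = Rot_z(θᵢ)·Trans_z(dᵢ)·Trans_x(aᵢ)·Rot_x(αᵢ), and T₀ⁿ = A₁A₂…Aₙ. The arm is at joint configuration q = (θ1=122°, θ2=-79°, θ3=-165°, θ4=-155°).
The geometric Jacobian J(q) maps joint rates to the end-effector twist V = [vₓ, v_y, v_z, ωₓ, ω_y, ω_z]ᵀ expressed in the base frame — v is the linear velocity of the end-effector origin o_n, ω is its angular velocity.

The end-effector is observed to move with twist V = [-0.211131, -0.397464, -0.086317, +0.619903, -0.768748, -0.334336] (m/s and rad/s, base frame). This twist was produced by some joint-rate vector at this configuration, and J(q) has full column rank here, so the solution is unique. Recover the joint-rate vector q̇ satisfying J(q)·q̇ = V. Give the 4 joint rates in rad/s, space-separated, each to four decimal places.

o_n = [-0.1670, 1.3074, 1.2364]
J₁: ẑ×o_n = [-1.3074, -0.1670, 0.0000], ω = ẑ
J2: z=[0.0000, 0.0000, 1.0000] o=[-0.3974, 0.6360, 0.5900] → [-0.6714, 0.2304, 0.0000, 0.0000, 0.0000, 1.0000]
J3: z=[0.6820, -0.7314, 0.0000] o=[0.1072, 1.1066, 0.8600] → [-0.2753, -0.2567, -0.0636, 0.6820, -0.7314, 0.0000]
J4: z=[-0.1893, -0.1765, 0.9659] o=[-0.3732, 0.6587, 0.6840] → [-0.7242, 0.3037, -0.0864, -0.1893, -0.1765, 0.9659]
q̇ = J⁺·V = [0.2260, -0.8250, 0.9850, 0.2740]

0.2260 -0.8250 0.9850 0.2740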